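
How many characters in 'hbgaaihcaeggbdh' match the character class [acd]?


Character class [acd] matches any of: {a, c, d}
Scanning string 'hbgaaihcaeggbdh' character by character:
  pos 0: 'h' -> no
  pos 1: 'b' -> no
  pos 2: 'g' -> no
  pos 3: 'a' -> MATCH
  pos 4: 'a' -> MATCH
  pos 5: 'i' -> no
  pos 6: 'h' -> no
  pos 7: 'c' -> MATCH
  pos 8: 'a' -> MATCH
  pos 9: 'e' -> no
  pos 10: 'g' -> no
  pos 11: 'g' -> no
  pos 12: 'b' -> no
  pos 13: 'd' -> MATCH
  pos 14: 'h' -> no
Total matches: 5

5


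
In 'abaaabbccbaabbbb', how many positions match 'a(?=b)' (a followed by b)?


Lookahead 'a(?=b)' matches 'a' only when followed by 'b'.
String: 'abaaabbccbaabbbb'
Checking each position where char is 'a':
  pos 0: 'a' -> MATCH (next='b')
  pos 2: 'a' -> no (next='a')
  pos 3: 'a' -> no (next='a')
  pos 4: 'a' -> MATCH (next='b')
  pos 10: 'a' -> no (next='a')
  pos 11: 'a' -> MATCH (next='b')
Matching positions: [0, 4, 11]
Count: 3

3


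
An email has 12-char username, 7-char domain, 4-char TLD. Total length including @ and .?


An email address has format: username@domain.tld
Username length: 12
'@' character: 1
Domain length: 7
'.' character: 1
TLD length: 4
Total = 12 + 1 + 7 + 1 + 4 = 25

25


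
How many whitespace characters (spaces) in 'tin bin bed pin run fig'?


\s matches whitespace characters (spaces, tabs, etc.).
Text: 'tin bin bed pin run fig'
This text has 6 words separated by spaces.
Number of spaces = number of words - 1 = 6 - 1 = 5

5


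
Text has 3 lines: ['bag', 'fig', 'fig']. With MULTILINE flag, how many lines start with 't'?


With MULTILINE flag, ^ matches the start of each line.
Lines: ['bag', 'fig', 'fig']
Checking which lines start with 't':
  Line 1: 'bag' -> no
  Line 2: 'fig' -> no
  Line 3: 'fig' -> no
Matching lines: []
Count: 0

0


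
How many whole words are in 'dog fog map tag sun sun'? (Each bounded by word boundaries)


Word boundaries (\b) mark the start/end of each word.
Text: 'dog fog map tag sun sun'
Splitting by whitespace:
  Word 1: 'dog'
  Word 2: 'fog'
  Word 3: 'map'
  Word 4: 'tag'
  Word 5: 'sun'
  Word 6: 'sun'
Total whole words: 6

6


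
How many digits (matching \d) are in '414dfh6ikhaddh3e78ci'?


\d matches any digit 0-9.
Scanning '414dfh6ikhaddh3e78ci':
  pos 0: '4' -> DIGIT
  pos 1: '1' -> DIGIT
  pos 2: '4' -> DIGIT
  pos 6: '6' -> DIGIT
  pos 14: '3' -> DIGIT
  pos 16: '7' -> DIGIT
  pos 17: '8' -> DIGIT
Digits found: ['4', '1', '4', '6', '3', '7', '8']
Total: 7

7


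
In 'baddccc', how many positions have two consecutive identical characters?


Looking for consecutive identical characters in 'baddccc':
  pos 0-1: 'b' vs 'a' -> different
  pos 1-2: 'a' vs 'd' -> different
  pos 2-3: 'd' vs 'd' -> MATCH ('dd')
  pos 3-4: 'd' vs 'c' -> different
  pos 4-5: 'c' vs 'c' -> MATCH ('cc')
  pos 5-6: 'c' vs 'c' -> MATCH ('cc')
Consecutive identical pairs: ['dd', 'cc', 'cc']
Count: 3

3


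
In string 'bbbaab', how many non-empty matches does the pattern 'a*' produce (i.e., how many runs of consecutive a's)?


Pattern 'a*' matches zero or more a's. We want non-empty runs of consecutive a's.
String: 'bbbaab'
Walking through the string to find runs of a's:
  Run 1: positions 3-4 -> 'aa'
Non-empty runs found: ['aa']
Count: 1

1


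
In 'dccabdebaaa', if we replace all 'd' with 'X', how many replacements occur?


re.sub('d', 'X', text) replaces every occurrence of 'd' with 'X'.
Text: 'dccabdebaaa'
Scanning for 'd':
  pos 0: 'd' -> replacement #1
  pos 5: 'd' -> replacement #2
Total replacements: 2

2


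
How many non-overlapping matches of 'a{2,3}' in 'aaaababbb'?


Pattern 'a{2,3}' matches between 2 and 3 consecutive a's (greedy).
String: 'aaaababbb'
Finding runs of a's and applying greedy matching:
  Run at pos 0: 'aaaa' (length 4)
  Run at pos 5: 'a' (length 1)
Matches: ['aaa']
Count: 1

1


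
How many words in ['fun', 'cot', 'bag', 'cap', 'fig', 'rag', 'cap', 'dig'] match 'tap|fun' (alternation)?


Alternation 'tap|fun' matches either 'tap' or 'fun'.
Checking each word:
  'fun' -> MATCH
  'cot' -> no
  'bag' -> no
  'cap' -> no
  'fig' -> no
  'rag' -> no
  'cap' -> no
  'dig' -> no
Matches: ['fun']
Count: 1

1


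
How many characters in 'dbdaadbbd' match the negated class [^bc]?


Negated class [^bc] matches any char NOT in {b, c}
Scanning 'dbdaadbbd':
  pos 0: 'd' -> MATCH
  pos 1: 'b' -> no (excluded)
  pos 2: 'd' -> MATCH
  pos 3: 'a' -> MATCH
  pos 4: 'a' -> MATCH
  pos 5: 'd' -> MATCH
  pos 6: 'b' -> no (excluded)
  pos 7: 'b' -> no (excluded)
  pos 8: 'd' -> MATCH
Total matches: 6

6


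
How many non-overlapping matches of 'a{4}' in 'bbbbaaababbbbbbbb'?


Pattern 'a{4}' matches exactly 4 consecutive a's (greedy, non-overlapping).
String: 'bbbbaaababbbbbbbb'
Scanning for runs of a's:
  Run at pos 4: 'aaa' (length 3) -> 0 match(es)
  Run at pos 8: 'a' (length 1) -> 0 match(es)
Matches found: []
Total: 0

0


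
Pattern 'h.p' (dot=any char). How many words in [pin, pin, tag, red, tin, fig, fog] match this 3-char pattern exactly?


Pattern 'h.p' means: starts with 'h', any single char, ends with 'p'.
Checking each word (must be exactly 3 chars):
  'pin' (len=3): no
  'pin' (len=3): no
  'tag' (len=3): no
  'red' (len=3): no
  'tin' (len=3): no
  'fig' (len=3): no
  'fog' (len=3): no
Matching words: []
Total: 0

0


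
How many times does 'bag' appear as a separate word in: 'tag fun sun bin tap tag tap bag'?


Scanning each word for exact match 'bag':
  Word 1: 'tag' -> no
  Word 2: 'fun' -> no
  Word 3: 'sun' -> no
  Word 4: 'bin' -> no
  Word 5: 'tap' -> no
  Word 6: 'tag' -> no
  Word 7: 'tap' -> no
  Word 8: 'bag' -> MATCH
Total matches: 1

1


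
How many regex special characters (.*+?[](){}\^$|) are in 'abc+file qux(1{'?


Regex special characters are: . * + ? [ ] ( ) { } \ ^ $ |
Scanning 'abc+file qux(1{':
  pos 3: '+' -> SPECIAL
  pos 12: '(' -> SPECIAL
  pos 14: '{' -> SPECIAL
Special chars found: ['+', '(', '{']
Total: 3

3


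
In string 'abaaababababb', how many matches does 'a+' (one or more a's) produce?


Pattern 'a+' matches one or more consecutive a's.
String: 'abaaababababb'
Scanning for runs of a:
  Match 1: 'a' (length 1)
  Match 2: 'aaa' (length 3)
  Match 3: 'a' (length 1)
  Match 4: 'a' (length 1)
  Match 5: 'a' (length 1)
Total matches: 5

5


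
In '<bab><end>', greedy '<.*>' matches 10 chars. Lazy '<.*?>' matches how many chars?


Greedy '<.*>' tries to match as MUCH as possible.
Lazy '<.*?>' tries to match as LITTLE as possible.

String: '<bab><end>'
Greedy '<.*>' starts at first '<' and extends to the LAST '>': '<bab><end>' (10 chars)
Lazy '<.*?>' starts at first '<' and stops at the FIRST '>': '<bab>' (5 chars)

5


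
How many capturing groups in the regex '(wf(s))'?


To count capturing groups, count each '(' that starts a group.
Pattern: '(wf(s))'
Walking through the pattern:
  Position 0: '(' -> group #1
  Position 3: '(' -> group #2
Total capturing groups: 2

2


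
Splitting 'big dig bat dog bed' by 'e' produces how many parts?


Splitting by 'e' breaks the string at each occurrence of the separator.
Text: 'big dig bat dog bed'
Parts after split:
  Part 1: 'big dig bat dog b'
  Part 2: 'd'
Total parts: 2

2


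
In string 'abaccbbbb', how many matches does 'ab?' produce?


Pattern 'ab?' matches 'a' optionally followed by 'b'.
String: 'abaccbbbb'
Scanning left to right for 'a' then checking next char:
  Match 1: 'ab' (a followed by b)
  Match 2: 'a' (a not followed by b)
Total matches: 2

2


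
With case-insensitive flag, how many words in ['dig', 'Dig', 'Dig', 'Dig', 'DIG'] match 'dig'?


Case-insensitive matching: compare each word's lowercase form to 'dig'.
  'dig' -> lower='dig' -> MATCH
  'Dig' -> lower='dig' -> MATCH
  'Dig' -> lower='dig' -> MATCH
  'Dig' -> lower='dig' -> MATCH
  'DIG' -> lower='dig' -> MATCH
Matches: ['dig', 'Dig', 'Dig', 'Dig', 'DIG']
Count: 5

5


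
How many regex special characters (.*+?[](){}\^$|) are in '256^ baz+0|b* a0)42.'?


Regex special characters are: . * + ? [ ] ( ) { } \ ^ $ |
Scanning '256^ baz+0|b* a0)42.':
  pos 3: '^' -> SPECIAL
  pos 8: '+' -> SPECIAL
  pos 10: '|' -> SPECIAL
  pos 12: '*' -> SPECIAL
  pos 16: ')' -> SPECIAL
  pos 19: '.' -> SPECIAL
Special chars found: ['^', '+', '|', '*', ')', '.']
Total: 6

6


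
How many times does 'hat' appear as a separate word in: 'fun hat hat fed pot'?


Scanning each word for exact match 'hat':
  Word 1: 'fun' -> no
  Word 2: 'hat' -> MATCH
  Word 3: 'hat' -> MATCH
  Word 4: 'fed' -> no
  Word 5: 'pot' -> no
Total matches: 2

2


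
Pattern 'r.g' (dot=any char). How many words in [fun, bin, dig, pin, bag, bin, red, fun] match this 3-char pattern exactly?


Pattern 'r.g' means: starts with 'r', any single char, ends with 'g'.
Checking each word (must be exactly 3 chars):
  'fun' (len=3): no
  'bin' (len=3): no
  'dig' (len=3): no
  'pin' (len=3): no
  'bag' (len=3): no
  'bin' (len=3): no
  'red' (len=3): no
  'fun' (len=3): no
Matching words: []
Total: 0

0


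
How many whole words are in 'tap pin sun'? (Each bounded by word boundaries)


Word boundaries (\b) mark the start/end of each word.
Text: 'tap pin sun'
Splitting by whitespace:
  Word 1: 'tap'
  Word 2: 'pin'
  Word 3: 'sun'
Total whole words: 3

3


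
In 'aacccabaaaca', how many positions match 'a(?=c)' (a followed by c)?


Lookahead 'a(?=c)' matches 'a' only when followed by 'c'.
String: 'aacccabaaaca'
Checking each position where char is 'a':
  pos 0: 'a' -> no (next='a')
  pos 1: 'a' -> MATCH (next='c')
  pos 5: 'a' -> no (next='b')
  pos 7: 'a' -> no (next='a')
  pos 8: 'a' -> no (next='a')
  pos 9: 'a' -> MATCH (next='c')
Matching positions: [1, 9]
Count: 2

2


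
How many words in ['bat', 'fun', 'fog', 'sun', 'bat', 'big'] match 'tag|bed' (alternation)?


Alternation 'tag|bed' matches either 'tag' or 'bed'.
Checking each word:
  'bat' -> no
  'fun' -> no
  'fog' -> no
  'sun' -> no
  'bat' -> no
  'big' -> no
Matches: []
Count: 0

0


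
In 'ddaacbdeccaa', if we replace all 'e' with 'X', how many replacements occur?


re.sub('e', 'X', text) replaces every occurrence of 'e' with 'X'.
Text: 'ddaacbdeccaa'
Scanning for 'e':
  pos 7: 'e' -> replacement #1
Total replacements: 1

1


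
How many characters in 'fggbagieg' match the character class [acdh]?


Character class [acdh] matches any of: {a, c, d, h}
Scanning string 'fggbagieg' character by character:
  pos 0: 'f' -> no
  pos 1: 'g' -> no
  pos 2: 'g' -> no
  pos 3: 'b' -> no
  pos 4: 'a' -> MATCH
  pos 5: 'g' -> no
  pos 6: 'i' -> no
  pos 7: 'e' -> no
  pos 8: 'g' -> no
Total matches: 1

1


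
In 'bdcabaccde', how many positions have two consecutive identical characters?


Looking for consecutive identical characters in 'bdcabaccde':
  pos 0-1: 'b' vs 'd' -> different
  pos 1-2: 'd' vs 'c' -> different
  pos 2-3: 'c' vs 'a' -> different
  pos 3-4: 'a' vs 'b' -> different
  pos 4-5: 'b' vs 'a' -> different
  pos 5-6: 'a' vs 'c' -> different
  pos 6-7: 'c' vs 'c' -> MATCH ('cc')
  pos 7-8: 'c' vs 'd' -> different
  pos 8-9: 'd' vs 'e' -> different
Consecutive identical pairs: ['cc']
Count: 1

1


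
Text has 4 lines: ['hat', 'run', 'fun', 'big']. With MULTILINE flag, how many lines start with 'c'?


With MULTILINE flag, ^ matches the start of each line.
Lines: ['hat', 'run', 'fun', 'big']
Checking which lines start with 'c':
  Line 1: 'hat' -> no
  Line 2: 'run' -> no
  Line 3: 'fun' -> no
  Line 4: 'big' -> no
Matching lines: []
Count: 0

0


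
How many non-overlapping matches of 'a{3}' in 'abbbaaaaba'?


Pattern 'a{3}' matches exactly 3 consecutive a's (greedy, non-overlapping).
String: 'abbbaaaaba'
Scanning for runs of a's:
  Run at pos 0: 'a' (length 1) -> 0 match(es)
  Run at pos 4: 'aaaa' (length 4) -> 1 match(es)
  Run at pos 9: 'a' (length 1) -> 0 match(es)
Matches found: ['aaa']
Total: 1

1


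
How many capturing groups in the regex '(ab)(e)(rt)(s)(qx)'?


To count capturing groups, count each '(' that starts a group.
Pattern: '(ab)(e)(rt)(s)(qx)'
Walking through the pattern:
  Position 0: '(' -> group #1
  Position 4: '(' -> group #2
  Position 7: '(' -> group #3
  Position 11: '(' -> group #4
  Position 14: '(' -> group #5
Total capturing groups: 5

5


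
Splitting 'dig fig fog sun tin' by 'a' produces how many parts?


Splitting by 'a' breaks the string at each occurrence of the separator.
Text: 'dig fig fog sun tin'
Parts after split:
  Part 1: 'dig fig fog sun tin'
Total parts: 1

1


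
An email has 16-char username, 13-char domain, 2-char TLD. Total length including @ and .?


An email address has format: username@domain.tld
Username length: 16
'@' character: 1
Domain length: 13
'.' character: 1
TLD length: 2
Total = 16 + 1 + 13 + 1 + 2 = 33

33


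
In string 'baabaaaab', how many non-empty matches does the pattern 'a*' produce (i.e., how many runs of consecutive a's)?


Pattern 'a*' matches zero or more a's. We want non-empty runs of consecutive a's.
String: 'baabaaaab'
Walking through the string to find runs of a's:
  Run 1: positions 1-2 -> 'aa'
  Run 2: positions 4-7 -> 'aaaa'
Non-empty runs found: ['aa', 'aaaa']
Count: 2

2


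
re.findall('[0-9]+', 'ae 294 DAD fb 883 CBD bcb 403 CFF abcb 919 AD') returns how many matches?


Pattern '[0-9]+' finds one or more digits.
Text: 'ae 294 DAD fb 883 CBD bcb 403 CFF abcb 919 AD'
Scanning for matches:
  Match 1: '294'
  Match 2: '883'
  Match 3: '403'
  Match 4: '919'
Total matches: 4

4


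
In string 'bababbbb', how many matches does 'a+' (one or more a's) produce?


Pattern 'a+' matches one or more consecutive a's.
String: 'bababbbb'
Scanning for runs of a:
  Match 1: 'a' (length 1)
  Match 2: 'a' (length 1)
Total matches: 2

2


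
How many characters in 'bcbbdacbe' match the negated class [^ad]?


Negated class [^ad] matches any char NOT in {a, d}
Scanning 'bcbbdacbe':
  pos 0: 'b' -> MATCH
  pos 1: 'c' -> MATCH
  pos 2: 'b' -> MATCH
  pos 3: 'b' -> MATCH
  pos 4: 'd' -> no (excluded)
  pos 5: 'a' -> no (excluded)
  pos 6: 'c' -> MATCH
  pos 7: 'b' -> MATCH
  pos 8: 'e' -> MATCH
Total matches: 7

7


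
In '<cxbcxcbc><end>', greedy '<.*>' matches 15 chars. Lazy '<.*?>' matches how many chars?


Greedy '<.*>' tries to match as MUCH as possible.
Lazy '<.*?>' tries to match as LITTLE as possible.

String: '<cxbcxcbc><end>'
Greedy '<.*>' starts at first '<' and extends to the LAST '>': '<cxbcxcbc><end>' (15 chars)
Lazy '<.*?>' starts at first '<' and stops at the FIRST '>': '<cxbcxcbc>' (10 chars)

10


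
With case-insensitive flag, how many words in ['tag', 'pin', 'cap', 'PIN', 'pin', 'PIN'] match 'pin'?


Case-insensitive matching: compare each word's lowercase form to 'pin'.
  'tag' -> lower='tag' -> no
  'pin' -> lower='pin' -> MATCH
  'cap' -> lower='cap' -> no
  'PIN' -> lower='pin' -> MATCH
  'pin' -> lower='pin' -> MATCH
  'PIN' -> lower='pin' -> MATCH
Matches: ['pin', 'PIN', 'pin', 'PIN']
Count: 4

4


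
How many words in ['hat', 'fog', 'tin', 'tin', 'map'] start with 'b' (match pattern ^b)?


Pattern ^b anchors to start of word. Check which words begin with 'b':
  'hat' -> no
  'fog' -> no
  'tin' -> no
  'tin' -> no
  'map' -> no
Matching words: []
Count: 0

0


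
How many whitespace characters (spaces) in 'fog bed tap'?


\s matches whitespace characters (spaces, tabs, etc.).
Text: 'fog bed tap'
This text has 3 words separated by spaces.
Number of spaces = number of words - 1 = 3 - 1 = 2

2


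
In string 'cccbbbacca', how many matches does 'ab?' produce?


Pattern 'ab?' matches 'a' optionally followed by 'b'.
String: 'cccbbbacca'
Scanning left to right for 'a' then checking next char:
  Match 1: 'a' (a not followed by b)
  Match 2: 'a' (a not followed by b)
Total matches: 2

2


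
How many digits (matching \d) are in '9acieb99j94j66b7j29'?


\d matches any digit 0-9.
Scanning '9acieb99j94j66b7j29':
  pos 0: '9' -> DIGIT
  pos 6: '9' -> DIGIT
  pos 7: '9' -> DIGIT
  pos 9: '9' -> DIGIT
  pos 10: '4' -> DIGIT
  pos 12: '6' -> DIGIT
  pos 13: '6' -> DIGIT
  pos 15: '7' -> DIGIT
  pos 17: '2' -> DIGIT
  pos 18: '9' -> DIGIT
Digits found: ['9', '9', '9', '9', '4', '6', '6', '7', '2', '9']
Total: 10

10


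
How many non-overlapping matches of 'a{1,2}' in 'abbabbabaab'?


Pattern 'a{1,2}' matches between 1 and 2 consecutive a's (greedy).
String: 'abbabbabaab'
Finding runs of a's and applying greedy matching:
  Run at pos 0: 'a' (length 1)
  Run at pos 3: 'a' (length 1)
  Run at pos 6: 'a' (length 1)
  Run at pos 8: 'aa' (length 2)
Matches: ['a', 'a', 'a', 'aa']
Count: 4

4


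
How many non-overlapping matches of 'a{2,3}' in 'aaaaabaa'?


Pattern 'a{2,3}' matches between 2 and 3 consecutive a's (greedy).
String: 'aaaaabaa'
Finding runs of a's and applying greedy matching:
  Run at pos 0: 'aaaaa' (length 5)
  Run at pos 6: 'aa' (length 2)
Matches: ['aaa', 'aa', 'aa']
Count: 3

3


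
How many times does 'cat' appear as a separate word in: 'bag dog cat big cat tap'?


Scanning each word for exact match 'cat':
  Word 1: 'bag' -> no
  Word 2: 'dog' -> no
  Word 3: 'cat' -> MATCH
  Word 4: 'big' -> no
  Word 5: 'cat' -> MATCH
  Word 6: 'tap' -> no
Total matches: 2

2


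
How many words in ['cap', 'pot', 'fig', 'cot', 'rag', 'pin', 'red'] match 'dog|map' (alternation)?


Alternation 'dog|map' matches either 'dog' or 'map'.
Checking each word:
  'cap' -> no
  'pot' -> no
  'fig' -> no
  'cot' -> no
  'rag' -> no
  'pin' -> no
  'red' -> no
Matches: []
Count: 0

0


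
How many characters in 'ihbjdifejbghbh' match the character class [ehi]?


Character class [ehi] matches any of: {e, h, i}
Scanning string 'ihbjdifejbghbh' character by character:
  pos 0: 'i' -> MATCH
  pos 1: 'h' -> MATCH
  pos 2: 'b' -> no
  pos 3: 'j' -> no
  pos 4: 'd' -> no
  pos 5: 'i' -> MATCH
  pos 6: 'f' -> no
  pos 7: 'e' -> MATCH
  pos 8: 'j' -> no
  pos 9: 'b' -> no
  pos 10: 'g' -> no
  pos 11: 'h' -> MATCH
  pos 12: 'b' -> no
  pos 13: 'h' -> MATCH
Total matches: 6

6


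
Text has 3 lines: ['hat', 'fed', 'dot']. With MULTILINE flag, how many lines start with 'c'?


With MULTILINE flag, ^ matches the start of each line.
Lines: ['hat', 'fed', 'dot']
Checking which lines start with 'c':
  Line 1: 'hat' -> no
  Line 2: 'fed' -> no
  Line 3: 'dot' -> no
Matching lines: []
Count: 0

0


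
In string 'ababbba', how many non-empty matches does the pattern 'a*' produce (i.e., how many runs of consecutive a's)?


Pattern 'a*' matches zero or more a's. We want non-empty runs of consecutive a's.
String: 'ababbba'
Walking through the string to find runs of a's:
  Run 1: positions 0-0 -> 'a'
  Run 2: positions 2-2 -> 'a'
  Run 3: positions 6-6 -> 'a'
Non-empty runs found: ['a', 'a', 'a']
Count: 3

3


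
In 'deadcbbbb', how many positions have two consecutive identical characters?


Looking for consecutive identical characters in 'deadcbbbb':
  pos 0-1: 'd' vs 'e' -> different
  pos 1-2: 'e' vs 'a' -> different
  pos 2-3: 'a' vs 'd' -> different
  pos 3-4: 'd' vs 'c' -> different
  pos 4-5: 'c' vs 'b' -> different
  pos 5-6: 'b' vs 'b' -> MATCH ('bb')
  pos 6-7: 'b' vs 'b' -> MATCH ('bb')
  pos 7-8: 'b' vs 'b' -> MATCH ('bb')
Consecutive identical pairs: ['bb', 'bb', 'bb']
Count: 3

3


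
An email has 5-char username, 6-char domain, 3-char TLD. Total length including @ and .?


An email address has format: username@domain.tld
Username length: 5
'@' character: 1
Domain length: 6
'.' character: 1
TLD length: 3
Total = 5 + 1 + 6 + 1 + 3 = 16

16


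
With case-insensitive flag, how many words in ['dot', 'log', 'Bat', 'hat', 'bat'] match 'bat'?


Case-insensitive matching: compare each word's lowercase form to 'bat'.
  'dot' -> lower='dot' -> no
  'log' -> lower='log' -> no
  'Bat' -> lower='bat' -> MATCH
  'hat' -> lower='hat' -> no
  'bat' -> lower='bat' -> MATCH
Matches: ['Bat', 'bat']
Count: 2

2


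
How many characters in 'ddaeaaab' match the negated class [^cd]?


Negated class [^cd] matches any char NOT in {c, d}
Scanning 'ddaeaaab':
  pos 0: 'd' -> no (excluded)
  pos 1: 'd' -> no (excluded)
  pos 2: 'a' -> MATCH
  pos 3: 'e' -> MATCH
  pos 4: 'a' -> MATCH
  pos 5: 'a' -> MATCH
  pos 6: 'a' -> MATCH
  pos 7: 'b' -> MATCH
Total matches: 6

6


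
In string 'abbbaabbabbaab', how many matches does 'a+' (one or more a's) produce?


Pattern 'a+' matches one or more consecutive a's.
String: 'abbbaabbabbaab'
Scanning for runs of a:
  Match 1: 'a' (length 1)
  Match 2: 'aa' (length 2)
  Match 3: 'a' (length 1)
  Match 4: 'aa' (length 2)
Total matches: 4

4


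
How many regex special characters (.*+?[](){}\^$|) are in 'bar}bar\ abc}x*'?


Regex special characters are: . * + ? [ ] ( ) { } \ ^ $ |
Scanning 'bar}bar\ abc}x*':
  pos 3: '}' -> SPECIAL
  pos 7: '\' -> SPECIAL
  pos 12: '}' -> SPECIAL
  pos 14: '*' -> SPECIAL
Special chars found: ['}', '\\', '}', '*']
Total: 4

4


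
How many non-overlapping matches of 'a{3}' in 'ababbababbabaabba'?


Pattern 'a{3}' matches exactly 3 consecutive a's (greedy, non-overlapping).
String: 'ababbababbabaabba'
Scanning for runs of a's:
  Run at pos 0: 'a' (length 1) -> 0 match(es)
  Run at pos 2: 'a' (length 1) -> 0 match(es)
  Run at pos 5: 'a' (length 1) -> 0 match(es)
  Run at pos 7: 'a' (length 1) -> 0 match(es)
  Run at pos 10: 'a' (length 1) -> 0 match(es)
  Run at pos 12: 'aa' (length 2) -> 0 match(es)
  Run at pos 16: 'a' (length 1) -> 0 match(es)
Matches found: []
Total: 0

0


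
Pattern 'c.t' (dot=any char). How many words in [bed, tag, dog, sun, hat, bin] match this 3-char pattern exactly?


Pattern 'c.t' means: starts with 'c', any single char, ends with 't'.
Checking each word (must be exactly 3 chars):
  'bed' (len=3): no
  'tag' (len=3): no
  'dog' (len=3): no
  'sun' (len=3): no
  'hat' (len=3): no
  'bin' (len=3): no
Matching words: []
Total: 0

0


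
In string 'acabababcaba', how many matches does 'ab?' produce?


Pattern 'ab?' matches 'a' optionally followed by 'b'.
String: 'acabababcaba'
Scanning left to right for 'a' then checking next char:
  Match 1: 'a' (a not followed by b)
  Match 2: 'ab' (a followed by b)
  Match 3: 'ab' (a followed by b)
  Match 4: 'ab' (a followed by b)
  Match 5: 'ab' (a followed by b)
  Match 6: 'a' (a not followed by b)
Total matches: 6

6


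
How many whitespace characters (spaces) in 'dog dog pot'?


\s matches whitespace characters (spaces, tabs, etc.).
Text: 'dog dog pot'
This text has 3 words separated by spaces.
Number of spaces = number of words - 1 = 3 - 1 = 2

2


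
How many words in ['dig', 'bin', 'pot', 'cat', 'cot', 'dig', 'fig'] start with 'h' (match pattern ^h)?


Pattern ^h anchors to start of word. Check which words begin with 'h':
  'dig' -> no
  'bin' -> no
  'pot' -> no
  'cat' -> no
  'cot' -> no
  'dig' -> no
  'fig' -> no
Matching words: []
Count: 0

0


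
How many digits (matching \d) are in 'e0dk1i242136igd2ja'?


\d matches any digit 0-9.
Scanning 'e0dk1i242136igd2ja':
  pos 1: '0' -> DIGIT
  pos 4: '1' -> DIGIT
  pos 6: '2' -> DIGIT
  pos 7: '4' -> DIGIT
  pos 8: '2' -> DIGIT
  pos 9: '1' -> DIGIT
  pos 10: '3' -> DIGIT
  pos 11: '6' -> DIGIT
  pos 15: '2' -> DIGIT
Digits found: ['0', '1', '2', '4', '2', '1', '3', '6', '2']
Total: 9

9


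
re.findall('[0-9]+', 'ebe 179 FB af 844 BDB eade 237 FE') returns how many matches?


Pattern '[0-9]+' finds one or more digits.
Text: 'ebe 179 FB af 844 BDB eade 237 FE'
Scanning for matches:
  Match 1: '179'
  Match 2: '844'
  Match 3: '237'
Total matches: 3

3


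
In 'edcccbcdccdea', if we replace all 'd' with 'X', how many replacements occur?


re.sub('d', 'X', text) replaces every occurrence of 'd' with 'X'.
Text: 'edcccbcdccdea'
Scanning for 'd':
  pos 1: 'd' -> replacement #1
  pos 7: 'd' -> replacement #2
  pos 10: 'd' -> replacement #3
Total replacements: 3

3


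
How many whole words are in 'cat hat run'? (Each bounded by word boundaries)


Word boundaries (\b) mark the start/end of each word.
Text: 'cat hat run'
Splitting by whitespace:
  Word 1: 'cat'
  Word 2: 'hat'
  Word 3: 'run'
Total whole words: 3

3


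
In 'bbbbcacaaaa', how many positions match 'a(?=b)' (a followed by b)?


Lookahead 'a(?=b)' matches 'a' only when followed by 'b'.
String: 'bbbbcacaaaa'
Checking each position where char is 'a':
  pos 5: 'a' -> no (next='c')
  pos 7: 'a' -> no (next='a')
  pos 8: 'a' -> no (next='a')
  pos 9: 'a' -> no (next='a')
Matching positions: []
Count: 0

0


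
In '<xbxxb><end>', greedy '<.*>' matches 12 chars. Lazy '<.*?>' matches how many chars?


Greedy '<.*>' tries to match as MUCH as possible.
Lazy '<.*?>' tries to match as LITTLE as possible.

String: '<xbxxb><end>'
Greedy '<.*>' starts at first '<' and extends to the LAST '>': '<xbxxb><end>' (12 chars)
Lazy '<.*?>' starts at first '<' and stops at the FIRST '>': '<xbxxb>' (7 chars)

7


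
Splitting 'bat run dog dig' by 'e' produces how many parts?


Splitting by 'e' breaks the string at each occurrence of the separator.
Text: 'bat run dog dig'
Parts after split:
  Part 1: 'bat run dog dig'
Total parts: 1

1


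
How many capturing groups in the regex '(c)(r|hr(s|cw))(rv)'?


To count capturing groups, count each '(' that starts a group.
Pattern: '(c)(r|hr(s|cw))(rv)'
Walking through the pattern:
  Position 0: '(' -> group #1
  Position 3: '(' -> group #2
  Position 8: '(' -> group #3
  Position 15: '(' -> group #4
Total capturing groups: 4

4


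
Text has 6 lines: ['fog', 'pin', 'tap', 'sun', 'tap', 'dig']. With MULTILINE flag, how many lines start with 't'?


With MULTILINE flag, ^ matches the start of each line.
Lines: ['fog', 'pin', 'tap', 'sun', 'tap', 'dig']
Checking which lines start with 't':
  Line 1: 'fog' -> no
  Line 2: 'pin' -> no
  Line 3: 'tap' -> MATCH
  Line 4: 'sun' -> no
  Line 5: 'tap' -> MATCH
  Line 6: 'dig' -> no
Matching lines: ['tap', 'tap']
Count: 2

2


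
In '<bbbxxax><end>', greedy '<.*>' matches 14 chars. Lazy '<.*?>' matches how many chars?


Greedy '<.*>' tries to match as MUCH as possible.
Lazy '<.*?>' tries to match as LITTLE as possible.

String: '<bbbxxax><end>'
Greedy '<.*>' starts at first '<' and extends to the LAST '>': '<bbbxxax><end>' (14 chars)
Lazy '<.*?>' starts at first '<' and stops at the FIRST '>': '<bbbxxax>' (9 chars)

9


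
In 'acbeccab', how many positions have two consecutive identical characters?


Looking for consecutive identical characters in 'acbeccab':
  pos 0-1: 'a' vs 'c' -> different
  pos 1-2: 'c' vs 'b' -> different
  pos 2-3: 'b' vs 'e' -> different
  pos 3-4: 'e' vs 'c' -> different
  pos 4-5: 'c' vs 'c' -> MATCH ('cc')
  pos 5-6: 'c' vs 'a' -> different
  pos 6-7: 'a' vs 'b' -> different
Consecutive identical pairs: ['cc']
Count: 1

1


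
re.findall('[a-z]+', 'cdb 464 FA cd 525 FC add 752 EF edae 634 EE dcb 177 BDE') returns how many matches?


Pattern '[a-z]+' finds one or more lowercase letters.
Text: 'cdb 464 FA cd 525 FC add 752 EF edae 634 EE dcb 177 BDE'
Scanning for matches:
  Match 1: 'cdb'
  Match 2: 'cd'
  Match 3: 'add'
  Match 4: 'edae'
  Match 5: 'dcb'
Total matches: 5

5


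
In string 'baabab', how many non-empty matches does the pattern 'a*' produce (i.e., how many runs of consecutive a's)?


Pattern 'a*' matches zero or more a's. We want non-empty runs of consecutive a's.
String: 'baabab'
Walking through the string to find runs of a's:
  Run 1: positions 1-2 -> 'aa'
  Run 2: positions 4-4 -> 'a'
Non-empty runs found: ['aa', 'a']
Count: 2

2


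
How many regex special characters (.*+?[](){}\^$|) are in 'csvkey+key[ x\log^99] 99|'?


Regex special characters are: . * + ? [ ] ( ) { } \ ^ $ |
Scanning 'csvkey+key[ x\log^99] 99|':
  pos 6: '+' -> SPECIAL
  pos 10: '[' -> SPECIAL
  pos 13: '\' -> SPECIAL
  pos 17: '^' -> SPECIAL
  pos 20: ']' -> SPECIAL
  pos 24: '|' -> SPECIAL
Special chars found: ['+', '[', '\\', '^', ']', '|']
Total: 6

6


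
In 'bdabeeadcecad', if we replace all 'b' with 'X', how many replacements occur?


re.sub('b', 'X', text) replaces every occurrence of 'b' with 'X'.
Text: 'bdabeeadcecad'
Scanning for 'b':
  pos 0: 'b' -> replacement #1
  pos 3: 'b' -> replacement #2
Total replacements: 2

2


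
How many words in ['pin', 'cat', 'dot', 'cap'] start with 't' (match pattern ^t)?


Pattern ^t anchors to start of word. Check which words begin with 't':
  'pin' -> no
  'cat' -> no
  'dot' -> no
  'cap' -> no
Matching words: []
Count: 0

0


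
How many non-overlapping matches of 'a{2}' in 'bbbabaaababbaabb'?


Pattern 'a{2}' matches exactly 2 consecutive a's (greedy, non-overlapping).
String: 'bbbabaaababbaabb'
Scanning for runs of a's:
  Run at pos 3: 'a' (length 1) -> 0 match(es)
  Run at pos 5: 'aaa' (length 3) -> 1 match(es)
  Run at pos 9: 'a' (length 1) -> 0 match(es)
  Run at pos 12: 'aa' (length 2) -> 1 match(es)
Matches found: ['aa', 'aa']
Total: 2

2


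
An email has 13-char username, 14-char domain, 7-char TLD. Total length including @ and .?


An email address has format: username@domain.tld
Username length: 13
'@' character: 1
Domain length: 14
'.' character: 1
TLD length: 7
Total = 13 + 1 + 14 + 1 + 7 = 36

36


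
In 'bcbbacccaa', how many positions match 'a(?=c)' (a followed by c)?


Lookahead 'a(?=c)' matches 'a' only when followed by 'c'.
String: 'bcbbacccaa'
Checking each position where char is 'a':
  pos 4: 'a' -> MATCH (next='c')
  pos 8: 'a' -> no (next='a')
Matching positions: [4]
Count: 1

1


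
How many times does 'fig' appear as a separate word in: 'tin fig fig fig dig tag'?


Scanning each word for exact match 'fig':
  Word 1: 'tin' -> no
  Word 2: 'fig' -> MATCH
  Word 3: 'fig' -> MATCH
  Word 4: 'fig' -> MATCH
  Word 5: 'dig' -> no
  Word 6: 'tag' -> no
Total matches: 3

3


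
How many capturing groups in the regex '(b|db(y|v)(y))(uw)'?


To count capturing groups, count each '(' that starts a group.
Pattern: '(b|db(y|v)(y))(uw)'
Walking through the pattern:
  Position 0: '(' -> group #1
  Position 5: '(' -> group #2
  Position 10: '(' -> group #3
  Position 14: '(' -> group #4
Total capturing groups: 4

4


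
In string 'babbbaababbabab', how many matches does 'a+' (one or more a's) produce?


Pattern 'a+' matches one or more consecutive a's.
String: 'babbbaababbabab'
Scanning for runs of a:
  Match 1: 'a' (length 1)
  Match 2: 'aa' (length 2)
  Match 3: 'a' (length 1)
  Match 4: 'a' (length 1)
  Match 5: 'a' (length 1)
Total matches: 5

5


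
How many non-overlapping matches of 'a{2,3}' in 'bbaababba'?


Pattern 'a{2,3}' matches between 2 and 3 consecutive a's (greedy).
String: 'bbaababba'
Finding runs of a's and applying greedy matching:
  Run at pos 2: 'aa' (length 2)
  Run at pos 5: 'a' (length 1)
  Run at pos 8: 'a' (length 1)
Matches: ['aa']
Count: 1

1


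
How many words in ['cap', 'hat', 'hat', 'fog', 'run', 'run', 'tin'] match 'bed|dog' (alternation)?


Alternation 'bed|dog' matches either 'bed' or 'dog'.
Checking each word:
  'cap' -> no
  'hat' -> no
  'hat' -> no
  'fog' -> no
  'run' -> no
  'run' -> no
  'tin' -> no
Matches: []
Count: 0

0


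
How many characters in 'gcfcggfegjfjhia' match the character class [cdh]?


Character class [cdh] matches any of: {c, d, h}
Scanning string 'gcfcggfegjfjhia' character by character:
  pos 0: 'g' -> no
  pos 1: 'c' -> MATCH
  pos 2: 'f' -> no
  pos 3: 'c' -> MATCH
  pos 4: 'g' -> no
  pos 5: 'g' -> no
  pos 6: 'f' -> no
  pos 7: 'e' -> no
  pos 8: 'g' -> no
  pos 9: 'j' -> no
  pos 10: 'f' -> no
  pos 11: 'j' -> no
  pos 12: 'h' -> MATCH
  pos 13: 'i' -> no
  pos 14: 'a' -> no
Total matches: 3

3


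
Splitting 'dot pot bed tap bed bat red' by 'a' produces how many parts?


Splitting by 'a' breaks the string at each occurrence of the separator.
Text: 'dot pot bed tap bed bat red'
Parts after split:
  Part 1: 'dot pot bed t'
  Part 2: 'p bed b'
  Part 3: 't red'
Total parts: 3

3


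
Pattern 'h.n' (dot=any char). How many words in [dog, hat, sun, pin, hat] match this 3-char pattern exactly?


Pattern 'h.n' means: starts with 'h', any single char, ends with 'n'.
Checking each word (must be exactly 3 chars):
  'dog' (len=3): no
  'hat' (len=3): no
  'sun' (len=3): no
  'pin' (len=3): no
  'hat' (len=3): no
Matching words: []
Total: 0

0


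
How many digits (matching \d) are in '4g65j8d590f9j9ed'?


\d matches any digit 0-9.
Scanning '4g65j8d590f9j9ed':
  pos 0: '4' -> DIGIT
  pos 2: '6' -> DIGIT
  pos 3: '5' -> DIGIT
  pos 5: '8' -> DIGIT
  pos 7: '5' -> DIGIT
  pos 8: '9' -> DIGIT
  pos 9: '0' -> DIGIT
  pos 11: '9' -> DIGIT
  pos 13: '9' -> DIGIT
Digits found: ['4', '6', '5', '8', '5', '9', '0', '9', '9']
Total: 9

9


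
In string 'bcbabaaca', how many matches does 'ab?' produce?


Pattern 'ab?' matches 'a' optionally followed by 'b'.
String: 'bcbabaaca'
Scanning left to right for 'a' then checking next char:
  Match 1: 'ab' (a followed by b)
  Match 2: 'a' (a not followed by b)
  Match 3: 'a' (a not followed by b)
  Match 4: 'a' (a not followed by b)
Total matches: 4

4


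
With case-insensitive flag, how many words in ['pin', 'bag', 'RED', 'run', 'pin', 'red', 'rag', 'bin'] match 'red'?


Case-insensitive matching: compare each word's lowercase form to 'red'.
  'pin' -> lower='pin' -> no
  'bag' -> lower='bag' -> no
  'RED' -> lower='red' -> MATCH
  'run' -> lower='run' -> no
  'pin' -> lower='pin' -> no
  'red' -> lower='red' -> MATCH
  'rag' -> lower='rag' -> no
  'bin' -> lower='bin' -> no
Matches: ['RED', 'red']
Count: 2

2


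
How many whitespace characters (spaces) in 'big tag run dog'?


\s matches whitespace characters (spaces, tabs, etc.).
Text: 'big tag run dog'
This text has 4 words separated by spaces.
Number of spaces = number of words - 1 = 4 - 1 = 3

3


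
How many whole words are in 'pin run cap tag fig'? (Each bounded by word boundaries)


Word boundaries (\b) mark the start/end of each word.
Text: 'pin run cap tag fig'
Splitting by whitespace:
  Word 1: 'pin'
  Word 2: 'run'
  Word 3: 'cap'
  Word 4: 'tag'
  Word 5: 'fig'
Total whole words: 5

5


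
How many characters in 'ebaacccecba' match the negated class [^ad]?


Negated class [^ad] matches any char NOT in {a, d}
Scanning 'ebaacccecba':
  pos 0: 'e' -> MATCH
  pos 1: 'b' -> MATCH
  pos 2: 'a' -> no (excluded)
  pos 3: 'a' -> no (excluded)
  pos 4: 'c' -> MATCH
  pos 5: 'c' -> MATCH
  pos 6: 'c' -> MATCH
  pos 7: 'e' -> MATCH
  pos 8: 'c' -> MATCH
  pos 9: 'b' -> MATCH
  pos 10: 'a' -> no (excluded)
Total matches: 8

8


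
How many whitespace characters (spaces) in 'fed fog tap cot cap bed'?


\s matches whitespace characters (spaces, tabs, etc.).
Text: 'fed fog tap cot cap bed'
This text has 6 words separated by spaces.
Number of spaces = number of words - 1 = 6 - 1 = 5

5


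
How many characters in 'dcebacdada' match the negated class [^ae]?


Negated class [^ae] matches any char NOT in {a, e}
Scanning 'dcebacdada':
  pos 0: 'd' -> MATCH
  pos 1: 'c' -> MATCH
  pos 2: 'e' -> no (excluded)
  pos 3: 'b' -> MATCH
  pos 4: 'a' -> no (excluded)
  pos 5: 'c' -> MATCH
  pos 6: 'd' -> MATCH
  pos 7: 'a' -> no (excluded)
  pos 8: 'd' -> MATCH
  pos 9: 'a' -> no (excluded)
Total matches: 6

6


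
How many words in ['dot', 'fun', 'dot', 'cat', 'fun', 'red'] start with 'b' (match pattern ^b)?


Pattern ^b anchors to start of word. Check which words begin with 'b':
  'dot' -> no
  'fun' -> no
  'dot' -> no
  'cat' -> no
  'fun' -> no
  'red' -> no
Matching words: []
Count: 0

0


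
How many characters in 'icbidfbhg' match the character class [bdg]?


Character class [bdg] matches any of: {b, d, g}
Scanning string 'icbidfbhg' character by character:
  pos 0: 'i' -> no
  pos 1: 'c' -> no
  pos 2: 'b' -> MATCH
  pos 3: 'i' -> no
  pos 4: 'd' -> MATCH
  pos 5: 'f' -> no
  pos 6: 'b' -> MATCH
  pos 7: 'h' -> no
  pos 8: 'g' -> MATCH
Total matches: 4

4


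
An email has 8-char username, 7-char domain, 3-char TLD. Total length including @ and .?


An email address has format: username@domain.tld
Username length: 8
'@' character: 1
Domain length: 7
'.' character: 1
TLD length: 3
Total = 8 + 1 + 7 + 1 + 3 = 20

20


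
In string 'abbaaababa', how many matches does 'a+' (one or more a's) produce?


Pattern 'a+' matches one or more consecutive a's.
String: 'abbaaababa'
Scanning for runs of a:
  Match 1: 'a' (length 1)
  Match 2: 'aaa' (length 3)
  Match 3: 'a' (length 1)
  Match 4: 'a' (length 1)
Total matches: 4

4


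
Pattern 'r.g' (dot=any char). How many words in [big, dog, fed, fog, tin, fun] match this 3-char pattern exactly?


Pattern 'r.g' means: starts with 'r', any single char, ends with 'g'.
Checking each word (must be exactly 3 chars):
  'big' (len=3): no
  'dog' (len=3): no
  'fed' (len=3): no
  'fog' (len=3): no
  'tin' (len=3): no
  'fun' (len=3): no
Matching words: []
Total: 0

0


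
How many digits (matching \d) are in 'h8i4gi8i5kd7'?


\d matches any digit 0-9.
Scanning 'h8i4gi8i5kd7':
  pos 1: '8' -> DIGIT
  pos 3: '4' -> DIGIT
  pos 6: '8' -> DIGIT
  pos 8: '5' -> DIGIT
  pos 11: '7' -> DIGIT
Digits found: ['8', '4', '8', '5', '7']
Total: 5

5


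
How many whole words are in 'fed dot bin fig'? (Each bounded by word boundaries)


Word boundaries (\b) mark the start/end of each word.
Text: 'fed dot bin fig'
Splitting by whitespace:
  Word 1: 'fed'
  Word 2: 'dot'
  Word 3: 'bin'
  Word 4: 'fig'
Total whole words: 4

4


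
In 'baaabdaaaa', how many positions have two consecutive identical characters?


Looking for consecutive identical characters in 'baaabdaaaa':
  pos 0-1: 'b' vs 'a' -> different
  pos 1-2: 'a' vs 'a' -> MATCH ('aa')
  pos 2-3: 'a' vs 'a' -> MATCH ('aa')
  pos 3-4: 'a' vs 'b' -> different
  pos 4-5: 'b' vs 'd' -> different
  pos 5-6: 'd' vs 'a' -> different
  pos 6-7: 'a' vs 'a' -> MATCH ('aa')
  pos 7-8: 'a' vs 'a' -> MATCH ('aa')
  pos 8-9: 'a' vs 'a' -> MATCH ('aa')
Consecutive identical pairs: ['aa', 'aa', 'aa', 'aa', 'aa']
Count: 5

5


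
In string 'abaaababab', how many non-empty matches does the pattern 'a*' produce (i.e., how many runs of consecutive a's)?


Pattern 'a*' matches zero or more a's. We want non-empty runs of consecutive a's.
String: 'abaaababab'
Walking through the string to find runs of a's:
  Run 1: positions 0-0 -> 'a'
  Run 2: positions 2-4 -> 'aaa'
  Run 3: positions 6-6 -> 'a'
  Run 4: positions 8-8 -> 'a'
Non-empty runs found: ['a', 'aaa', 'a', 'a']
Count: 4

4


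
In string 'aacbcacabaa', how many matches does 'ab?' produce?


Pattern 'ab?' matches 'a' optionally followed by 'b'.
String: 'aacbcacabaa'
Scanning left to right for 'a' then checking next char:
  Match 1: 'a' (a not followed by b)
  Match 2: 'a' (a not followed by b)
  Match 3: 'a' (a not followed by b)
  Match 4: 'ab' (a followed by b)
  Match 5: 'a' (a not followed by b)
  Match 6: 'a' (a not followed by b)
Total matches: 6

6


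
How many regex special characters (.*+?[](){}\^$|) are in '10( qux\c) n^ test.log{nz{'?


Regex special characters are: . * + ? [ ] ( ) { } \ ^ $ |
Scanning '10( qux\c) n^ test.log{nz{':
  pos 2: '(' -> SPECIAL
  pos 7: '\' -> SPECIAL
  pos 9: ')' -> SPECIAL
  pos 12: '^' -> SPECIAL
  pos 18: '.' -> SPECIAL
  pos 22: '{' -> SPECIAL
  pos 25: '{' -> SPECIAL
Special chars found: ['(', '\\', ')', '^', '.', '{', '{']
Total: 7

7


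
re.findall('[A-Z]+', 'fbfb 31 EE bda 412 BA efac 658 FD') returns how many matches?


Pattern '[A-Z]+' finds one or more uppercase letters.
Text: 'fbfb 31 EE bda 412 BA efac 658 FD'
Scanning for matches:
  Match 1: 'EE'
  Match 2: 'BA'
  Match 3: 'FD'
Total matches: 3

3


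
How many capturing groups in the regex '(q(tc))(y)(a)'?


To count capturing groups, count each '(' that starts a group.
Pattern: '(q(tc))(y)(a)'
Walking through the pattern:
  Position 0: '(' -> group #1
  Position 2: '(' -> group #2
  Position 7: '(' -> group #3
  Position 10: '(' -> group #4
Total capturing groups: 4

4


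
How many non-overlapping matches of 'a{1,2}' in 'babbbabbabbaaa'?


Pattern 'a{1,2}' matches between 1 and 2 consecutive a's (greedy).
String: 'babbbabbabbaaa'
Finding runs of a's and applying greedy matching:
  Run at pos 1: 'a' (length 1)
  Run at pos 5: 'a' (length 1)
  Run at pos 8: 'a' (length 1)
  Run at pos 11: 'aaa' (length 3)
Matches: ['a', 'a', 'a', 'aa', 'a']
Count: 5

5
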